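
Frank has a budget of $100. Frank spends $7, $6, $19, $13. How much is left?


Add up expenses:
$7 + $6 + $19 + $13 = $45
Subtract from budget:
$100 - $45 = $55

$55


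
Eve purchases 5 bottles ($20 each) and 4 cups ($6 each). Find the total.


Cost of bottles:
5 x $20 = $100
Cost of cups:
4 x $6 = $24
Add both:
$100 + $24 = $124

$124


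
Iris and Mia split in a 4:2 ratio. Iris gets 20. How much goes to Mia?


Find the multiplier:
20 / 4 = 5
Apply to Mia's share:
2 x 5 = 10

10


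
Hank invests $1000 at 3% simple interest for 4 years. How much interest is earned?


Use the formula I = P x R x T / 100
P x R x T = 1000 x 3 x 4 = 12000
I = 12000 / 100 = $120

$120


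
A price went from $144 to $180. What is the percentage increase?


Find the absolute change:
|180 - 144| = 36
Divide by original and multiply by 100:
36 / 144 x 100 = 25%

25%


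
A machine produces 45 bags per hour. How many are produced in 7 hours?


Production rate: 45 bags per hour
Time: 7 hours
Total: 45 x 7 = 315 bags

315 bags


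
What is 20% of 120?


Convert percentage to decimal:
20% = 0.2
Multiply:
120 x 0.2 = 24

24


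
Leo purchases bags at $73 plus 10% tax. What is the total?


Calculate the tax:
10% of $73 = $7.30
Add tax to price:
$73 + $7.30 = $80.30

$80.30


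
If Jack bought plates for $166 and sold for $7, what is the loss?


Selling price = $7
Cost price = $166
Loss = cost price - selling price:
Loss = $166 - $7 = $159

$159


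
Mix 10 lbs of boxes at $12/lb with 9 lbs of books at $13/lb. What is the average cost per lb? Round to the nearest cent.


Cost of boxes:
10 x $12 = $120
Cost of books:
9 x $13 = $117
Total cost: $120 + $117 = $237
Total weight: 19 lbs
Average: $237 / 19 = $12.4736... ≈ $12.47/lb

$12.47/lb


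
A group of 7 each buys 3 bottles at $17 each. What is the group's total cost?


Cost per person:
3 x $17 = $51
Group total:
7 x $51 = $357

$357


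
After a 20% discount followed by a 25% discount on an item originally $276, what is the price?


First discount:
20% of $276 = $55.20
Price after first discount:
$276 - $55.20 = $220.80
Second discount:
25% of $220.80 = $55.20
Final price:
$220.80 - $55.20 = $165.60

$165.60


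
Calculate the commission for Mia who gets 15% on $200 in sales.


Convert rate to decimal:
15% = 0.15
Multiply by sales:
$200 x 0.15 = $30

$30


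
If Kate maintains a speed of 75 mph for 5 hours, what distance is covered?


Use the formula: distance = speed x time
Speed = 75 mph, Time = 5 hours
75 x 5 = 375 miles

375 miles


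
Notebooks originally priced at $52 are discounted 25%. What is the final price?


Calculate the discount amount:
25% of $52 = $13
Subtract from original:
$52 - $13 = $39

$39


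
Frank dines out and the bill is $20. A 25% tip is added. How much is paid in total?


Calculate the tip:
25% of $20 = $5
Add tip to meal cost:
$20 + $5 = $25

$25


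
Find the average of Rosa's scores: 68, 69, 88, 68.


Add the scores:
68 + 69 + 88 + 68 = 293
Divide by the number of tests:
293 / 4 = 73.25

73.25


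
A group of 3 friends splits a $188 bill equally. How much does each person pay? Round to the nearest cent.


Total bill: $188
Number of people: 3
Each pays: $188 / 3 = $62.6666... ≈ $62.67

$62.67


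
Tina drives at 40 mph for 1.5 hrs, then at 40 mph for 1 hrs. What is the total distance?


Leg 1 distance:
40 x 1.5 = 60 miles
Leg 2 distance:
40 x 1 = 40 miles
Total distance:
60 + 40 = 100 miles

100 miles


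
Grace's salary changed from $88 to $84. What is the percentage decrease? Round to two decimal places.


Find the absolute change:
|84 - 88| = 4
Divide by original and multiply by 100:
4 / 88 x 100 = 4.5454...% ≈ 4.55%

4.55%


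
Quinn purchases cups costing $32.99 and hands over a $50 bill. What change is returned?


Start with the amount paid:
$50
Subtract the price:
$50 - $32.99 = $17.01

$17.01


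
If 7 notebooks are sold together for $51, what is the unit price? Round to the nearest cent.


Total cost: $51
Number of items: 7
Unit price: $51 / 7 = $7.2857... ≈ $7.29

$7.29


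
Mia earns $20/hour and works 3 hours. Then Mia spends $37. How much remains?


Calculate earnings:
3 x $20 = $60
Subtract spending:
$60 - $37 = $23

$23


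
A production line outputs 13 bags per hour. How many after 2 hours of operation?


Production rate: 13 bags per hour
Time: 2 hours
Total: 13 x 2 = 26 bags

26 bags


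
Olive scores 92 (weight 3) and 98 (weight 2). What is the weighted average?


Weighted sum:
3 x 92 + 2 x 98 = 472
Total weight:
3 + 2 = 5
Weighted average:
472 / 5 = 94.4

94.4


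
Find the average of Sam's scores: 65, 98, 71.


Add the scores:
65 + 98 + 71 = 234
Divide by the number of tests:
234 / 3 = 78

78


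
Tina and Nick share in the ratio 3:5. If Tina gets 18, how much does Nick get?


Find the multiplier:
18 / 3 = 6
Apply to Nick's share:
5 x 6 = 30

30


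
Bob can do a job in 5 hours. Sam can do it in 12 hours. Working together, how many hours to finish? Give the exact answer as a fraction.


Bob's rate: 1/5 of the job per hour
Sam's rate: 1/12 of the job per hour
Combined rate: 1/5 + 1/12 = 17/60 per hour
Time = 1 / (17/60) = 60/17 hours (≈ 3.53 hours)

60/17 hours


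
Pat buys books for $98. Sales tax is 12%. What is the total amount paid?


Calculate the tax:
12% of $98 = $11.76
Add tax to price:
$98 + $11.76 = $109.76

$109.76


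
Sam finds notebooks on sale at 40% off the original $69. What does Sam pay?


Calculate the discount amount:
40% of $69 = $27.60
Subtract from original:
$69 - $27.60 = $41.40

$41.40


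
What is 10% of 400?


Convert percentage to decimal:
10% = 0.1
Multiply:
400 x 0.1 = 40

40


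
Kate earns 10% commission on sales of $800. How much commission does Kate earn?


Convert rate to decimal:
10% = 0.1
Multiply by sales:
$800 x 0.1 = $80

$80


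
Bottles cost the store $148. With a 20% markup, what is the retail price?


Calculate the markup amount:
20% of $148 = $29.60
Add to cost:
$148 + $29.60 = $177.60

$177.60


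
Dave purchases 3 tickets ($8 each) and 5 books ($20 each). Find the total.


Cost of tickets:
3 x $8 = $24
Cost of books:
5 x $20 = $100
Add both:
$24 + $100 = $124

$124


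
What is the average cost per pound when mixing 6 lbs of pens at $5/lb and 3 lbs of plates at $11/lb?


Cost of pens:
6 x $5 = $30
Cost of plates:
3 x $11 = $33
Total cost: $30 + $33 = $63
Total weight: 9 lbs
Average: $63 / 9 = $7/lb

$7/lb


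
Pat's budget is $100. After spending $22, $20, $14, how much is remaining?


Add up expenses:
$22 + $20 + $14 = $56
Subtract from budget:
$100 - $56 = $44

$44


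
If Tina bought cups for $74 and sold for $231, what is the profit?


Selling price = $231
Cost price = $74
Profit = selling price - cost price:
Profit = $231 - $74 = $157

$157


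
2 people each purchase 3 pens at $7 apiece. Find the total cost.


Cost per person:
3 x $7 = $21
Group total:
2 x $21 = $42

$42


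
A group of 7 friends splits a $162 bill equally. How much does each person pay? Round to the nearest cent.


Total bill: $162
Number of people: 7
Each pays: $162 / 7 = $23.1428... ≈ $23.14

$23.14


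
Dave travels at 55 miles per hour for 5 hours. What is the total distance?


Use the formula: distance = speed x time
Speed = 55 mph, Time = 5 hours
55 x 5 = 275 miles

275 miles


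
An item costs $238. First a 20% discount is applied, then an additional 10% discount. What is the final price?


First discount:
20% of $238 = $47.60
Price after first discount:
$238 - $47.60 = $190.40
Second discount:
10% of $190.40 = $19.04
Final price:
$190.40 - $19.04 = $171.36

$171.36


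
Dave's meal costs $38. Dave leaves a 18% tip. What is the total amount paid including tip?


Calculate the tip:
18% of $38 = $6.84
Add tip to meal cost:
$38 + $6.84 = $44.84

$44.84


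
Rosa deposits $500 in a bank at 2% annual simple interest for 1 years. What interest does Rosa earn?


Use the formula I = P x R x T / 100
P x R x T = 500 x 2 x 1 = 1000
I = 1000 / 100 = $10

$10


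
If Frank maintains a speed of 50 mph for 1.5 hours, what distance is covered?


Use the formula: distance = speed x time
Speed = 50 mph, Time = 1.5 hours
50 x 1.5 = 75 miles

75 miles


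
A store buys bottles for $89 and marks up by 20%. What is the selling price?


Calculate the markup amount:
20% of $89 = $17.80
Add to cost:
$89 + $17.80 = $106.80

$106.80


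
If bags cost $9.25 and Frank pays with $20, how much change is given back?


Start with the amount paid:
$20
Subtract the price:
$20 - $9.25 = $10.75

$10.75


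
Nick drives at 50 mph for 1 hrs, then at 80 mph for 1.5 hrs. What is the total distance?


Leg 1 distance:
50 x 1 = 50 miles
Leg 2 distance:
80 x 1.5 = 120 miles
Total distance:
50 + 120 = 170 miles

170 miles


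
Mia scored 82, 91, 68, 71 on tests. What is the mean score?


Add the scores:
82 + 91 + 68 + 71 = 312
Divide by the number of tests:
312 / 4 = 78

78


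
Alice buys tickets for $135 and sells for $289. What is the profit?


Selling price = $289
Cost price = $135
Profit = selling price - cost price:
Profit = $289 - $135 = $154

$154


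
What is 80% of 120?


Convert percentage to decimal:
80% = 0.8
Multiply:
120 x 0.8 = 96

96


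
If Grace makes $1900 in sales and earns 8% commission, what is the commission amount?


Convert rate to decimal:
8% = 0.08
Multiply by sales:
$1900 x 0.08 = $152

$152


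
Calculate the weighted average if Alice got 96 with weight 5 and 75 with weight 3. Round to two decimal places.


Weighted sum:
5 x 96 + 3 x 75 = 705
Total weight:
5 + 3 = 8
Weighted average:
705 / 8 = 88.125 ≈ 88.13

88.13


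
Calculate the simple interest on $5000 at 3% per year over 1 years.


Use the formula I = P x R x T / 100
P x R x T = 5000 x 3 x 1 = 15000
I = 15000 / 100 = $150

$150


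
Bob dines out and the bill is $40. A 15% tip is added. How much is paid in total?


Calculate the tip:
15% of $40 = $6
Add tip to meal cost:
$40 + $6 = $46

$46


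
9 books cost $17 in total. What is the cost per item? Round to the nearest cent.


Total cost: $17
Number of items: 9
Unit price: $17 / 9 = $1.8888... ≈ $1.89

$1.89


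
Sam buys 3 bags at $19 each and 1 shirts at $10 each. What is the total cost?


Cost of bags:
3 x $19 = $57
Cost of shirts:
1 x $10 = $10
Add both:
$57 + $10 = $67

$67


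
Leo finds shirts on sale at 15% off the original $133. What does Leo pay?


Calculate the discount amount:
15% of $133 = $19.95
Subtract from original:
$133 - $19.95 = $113.05

$113.05


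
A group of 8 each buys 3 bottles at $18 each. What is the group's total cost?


Cost per person:
3 x $18 = $54
Group total:
8 x $54 = $432

$432


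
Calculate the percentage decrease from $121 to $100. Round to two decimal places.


Find the absolute change:
|100 - 121| = 21
Divide by original and multiply by 100:
21 / 121 x 100 = 17.3553...% ≈ 17.36%

17.36%


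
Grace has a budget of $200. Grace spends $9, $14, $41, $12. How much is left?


Add up expenses:
$9 + $14 + $41 + $12 = $76
Subtract from budget:
$200 - $76 = $124

$124


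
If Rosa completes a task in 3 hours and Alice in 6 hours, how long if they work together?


Rosa's rate: 1/3 of the job per hour
Alice's rate: 1/6 of the job per hour
Combined rate: 1/3 + 1/6 = 1/2 per hour
Time = 1 / (1/2) = 2 hours

2 hours


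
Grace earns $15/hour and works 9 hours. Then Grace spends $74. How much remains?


Calculate earnings:
9 x $15 = $135
Subtract spending:
$135 - $74 = $61

$61


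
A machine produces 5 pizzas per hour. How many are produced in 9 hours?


Production rate: 5 pizzas per hour
Time: 9 hours
Total: 5 x 9 = 45 pizzas

45 pizzas


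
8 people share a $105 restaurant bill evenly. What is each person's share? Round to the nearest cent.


Total bill: $105
Number of people: 8
Each pays: $105 / 8 = $13.125 ≈ $13.13

$13.13


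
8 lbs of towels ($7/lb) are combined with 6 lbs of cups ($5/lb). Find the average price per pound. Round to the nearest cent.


Cost of towels:
8 x $7 = $56
Cost of cups:
6 x $5 = $30
Total cost: $56 + $30 = $86
Total weight: 14 lbs
Average: $86 / 14 = $6.1428... ≈ $6.14/lb

$6.14/lb


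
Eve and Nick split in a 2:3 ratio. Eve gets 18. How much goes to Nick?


Find the multiplier:
18 / 2 = 9
Apply to Nick's share:
3 x 9 = 27

27


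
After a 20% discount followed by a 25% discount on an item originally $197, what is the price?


First discount:
20% of $197 = $39.40
Price after first discount:
$197 - $39.40 = $157.60
Second discount:
25% of $157.60 = $39.40
Final price:
$157.60 - $39.40 = $118.20

$118.20


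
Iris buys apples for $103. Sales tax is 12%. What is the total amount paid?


Calculate the tax:
12% of $103 = $12.36
Add tax to price:
$103 + $12.36 = $115.36

$115.36


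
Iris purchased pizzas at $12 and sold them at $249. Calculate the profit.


Selling price = $249
Cost price = $12
Profit = selling price - cost price:
Profit = $249 - $12 = $237

$237


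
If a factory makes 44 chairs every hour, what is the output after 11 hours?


Production rate: 44 chairs per hour
Time: 11 hours
Total: 44 x 11 = 484 chairs

484 chairs


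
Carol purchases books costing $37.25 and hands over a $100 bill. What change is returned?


Start with the amount paid:
$100
Subtract the price:
$100 - $37.25 = $62.75

$62.75


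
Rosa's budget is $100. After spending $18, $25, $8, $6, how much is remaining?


Add up expenses:
$18 + $25 + $8 + $6 = $57
Subtract from budget:
$100 - $57 = $43

$43


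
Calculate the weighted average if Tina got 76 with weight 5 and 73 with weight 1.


Weighted sum:
5 x 76 + 1 x 73 = 453
Total weight:
5 + 1 = 6
Weighted average:
453 / 6 = 75.5

75.5


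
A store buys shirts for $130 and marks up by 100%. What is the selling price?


Calculate the markup amount:
100% of $130 = $130
Add to cost:
$130 + $130 = $260

$260


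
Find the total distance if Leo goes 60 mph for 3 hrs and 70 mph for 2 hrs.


Leg 1 distance:
60 x 3 = 180 miles
Leg 2 distance:
70 x 2 = 140 miles
Total distance:
180 + 140 = 320 miles

320 miles


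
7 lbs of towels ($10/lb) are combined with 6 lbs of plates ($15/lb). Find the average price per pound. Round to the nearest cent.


Cost of towels:
7 x $10 = $70
Cost of plates:
6 x $15 = $90
Total cost: $70 + $90 = $160
Total weight: 13 lbs
Average: $160 / 13 = $12.3076... ≈ $12.31/lb

$12.31/lb


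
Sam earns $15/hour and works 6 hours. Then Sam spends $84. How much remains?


Calculate earnings:
6 x $15 = $90
Subtract spending:
$90 - $84 = $6

$6


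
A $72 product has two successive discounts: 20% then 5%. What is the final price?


First discount:
20% of $72 = $14.40
Price after first discount:
$72 - $14.40 = $57.60
Second discount:
5% of $57.60 = $2.88
Final price:
$57.60 - $2.88 = $54.72

$54.72


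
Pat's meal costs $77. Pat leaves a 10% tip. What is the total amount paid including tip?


Calculate the tip:
10% of $77 = $7.70
Add tip to meal cost:
$77 + $7.70 = $84.70

$84.70


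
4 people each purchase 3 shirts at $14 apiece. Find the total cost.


Cost per person:
3 x $14 = $42
Group total:
4 x $42 = $168

$168


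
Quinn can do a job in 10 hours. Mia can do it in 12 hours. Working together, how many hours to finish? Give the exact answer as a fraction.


Quinn's rate: 1/10 of the job per hour
Mia's rate: 1/12 of the job per hour
Combined rate: 1/10 + 1/12 = 11/60 per hour
Time = 1 / (11/60) = 60/11 hours (≈ 5.45 hours)

60/11 hours


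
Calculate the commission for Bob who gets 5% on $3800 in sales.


Convert rate to decimal:
5% = 0.05
Multiply by sales:
$3800 x 0.05 = $190

$190


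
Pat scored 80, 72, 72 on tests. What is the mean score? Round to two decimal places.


Add the scores:
80 + 72 + 72 = 224
Divide by the number of tests:
224 / 3 = 74.6666... ≈ 74.67

74.67


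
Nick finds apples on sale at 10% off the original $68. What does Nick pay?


Calculate the discount amount:
10% of $68 = $6.80
Subtract from original:
$68 - $6.80 = $61.20

$61.20


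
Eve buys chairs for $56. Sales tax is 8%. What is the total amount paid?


Calculate the tax:
8% of $56 = $4.48
Add tax to price:
$56 + $4.48 = $60.48

$60.48


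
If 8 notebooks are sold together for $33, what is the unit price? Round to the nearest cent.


Total cost: $33
Number of items: 8
Unit price: $33 / 8 = $4.125 ≈ $4.13

$4.13


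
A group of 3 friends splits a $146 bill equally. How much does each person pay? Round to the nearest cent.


Total bill: $146
Number of people: 3
Each pays: $146 / 3 = $48.6666... ≈ $48.67

$48.67


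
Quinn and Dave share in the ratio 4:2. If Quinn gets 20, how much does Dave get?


Find the multiplier:
20 / 4 = 5
Apply to Dave's share:
2 x 5 = 10

10


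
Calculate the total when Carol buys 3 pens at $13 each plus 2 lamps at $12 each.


Cost of pens:
3 x $13 = $39
Cost of lamps:
2 x $12 = $24
Add both:
$39 + $24 = $63

$63


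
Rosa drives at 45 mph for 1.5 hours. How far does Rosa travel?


Use the formula: distance = speed x time
Speed = 45 mph, Time = 1.5 hours
45 x 1.5 = 67.5 miles

67.5 miles


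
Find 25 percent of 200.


Convert percentage to decimal:
25% = 0.25
Multiply:
200 x 0.25 = 50

50


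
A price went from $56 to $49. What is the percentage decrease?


Find the absolute change:
|49 - 56| = 7
Divide by original and multiply by 100:
7 / 56 x 100 = 12.5%

12.5%


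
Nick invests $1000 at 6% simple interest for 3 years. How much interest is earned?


Use the formula I = P x R x T / 100
P x R x T = 1000 x 6 x 3 = 18000
I = 18000 / 100 = $180

$180


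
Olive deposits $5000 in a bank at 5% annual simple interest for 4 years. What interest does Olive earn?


Use the formula I = P x R x T / 100
P x R x T = 5000 x 5 x 4 = 100000
I = 100000 / 100 = $1000

$1000


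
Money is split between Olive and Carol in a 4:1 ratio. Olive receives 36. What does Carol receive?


Find the multiplier:
36 / 4 = 9
Apply to Carol's share:
1 x 9 = 9

9


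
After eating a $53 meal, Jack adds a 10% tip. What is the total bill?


Calculate the tip:
10% of $53 = $5.30
Add tip to meal cost:
$53 + $5.30 = $58.30

$58.30


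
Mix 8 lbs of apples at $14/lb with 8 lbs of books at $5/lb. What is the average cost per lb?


Cost of apples:
8 x $14 = $112
Cost of books:
8 x $5 = $40
Total cost: $112 + $40 = $152
Total weight: 16 lbs
Average: $152 / 16 = $9.50/lb

$9.50/lb


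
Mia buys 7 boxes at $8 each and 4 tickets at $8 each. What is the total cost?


Cost of boxes:
7 x $8 = $56
Cost of tickets:
4 x $8 = $32
Add both:
$56 + $32 = $88

$88


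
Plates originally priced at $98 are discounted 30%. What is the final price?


Calculate the discount amount:
30% of $98 = $29.40
Subtract from original:
$98 - $29.40 = $68.60

$68.60


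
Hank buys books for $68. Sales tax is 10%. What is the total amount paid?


Calculate the tax:
10% of $68 = $6.80
Add tax to price:
$68 + $6.80 = $74.80

$74.80


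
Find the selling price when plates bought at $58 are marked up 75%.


Calculate the markup amount:
75% of $58 = $43.50
Add to cost:
$58 + $43.50 = $101.50

$101.50


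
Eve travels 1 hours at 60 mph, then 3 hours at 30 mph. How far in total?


Leg 1 distance:
60 x 1 = 60 miles
Leg 2 distance:
30 x 3 = 90 miles
Total distance:
60 + 90 = 150 miles

150 miles


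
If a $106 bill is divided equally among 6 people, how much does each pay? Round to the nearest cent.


Total bill: $106
Number of people: 6
Each pays: $106 / 6 = $17.6666... ≈ $17.67

$17.67


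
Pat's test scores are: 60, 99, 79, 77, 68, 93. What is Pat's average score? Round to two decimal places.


Add the scores:
60 + 99 + 79 + 77 + 68 + 93 = 476
Divide by the number of tests:
476 / 6 = 79.3333... ≈ 79.33

79.33


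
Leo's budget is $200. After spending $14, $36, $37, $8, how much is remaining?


Add up expenses:
$14 + $36 + $37 + $8 = $95
Subtract from budget:
$200 - $95 = $105

$105


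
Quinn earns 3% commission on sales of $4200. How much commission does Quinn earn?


Convert rate to decimal:
3% = 0.03
Multiply by sales:
$4200 x 0.03 = $126

$126


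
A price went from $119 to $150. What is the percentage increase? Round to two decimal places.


Find the absolute change:
|150 - 119| = 31
Divide by original and multiply by 100:
31 / 119 x 100 = 26.0504...% ≈ 26.05%

26.05%


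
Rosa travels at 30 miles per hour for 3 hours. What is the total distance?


Use the formula: distance = speed x time
Speed = 30 mph, Time = 3 hours
30 x 3 = 90 miles

90 miles


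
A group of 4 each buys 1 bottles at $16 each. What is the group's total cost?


Cost per person:
1 x $16 = $16
Group total:
4 x $16 = $64

$64


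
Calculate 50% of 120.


Convert percentage to decimal:
50% = 0.5
Multiply:
120 x 0.5 = 60

60


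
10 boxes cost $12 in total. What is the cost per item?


Total cost: $12
Number of items: 10
Unit price: $12 / 10 = $1.20

$1.20


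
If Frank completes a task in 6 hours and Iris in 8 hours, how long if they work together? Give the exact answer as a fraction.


Frank's rate: 1/6 of the job per hour
Iris's rate: 1/8 of the job per hour
Combined rate: 1/6 + 1/8 = 7/24 per hour
Time = 1 / (7/24) = 24/7 hours (≈ 3.43 hours)

24/7 hours


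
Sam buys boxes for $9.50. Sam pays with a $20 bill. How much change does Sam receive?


Start with the amount paid:
$20
Subtract the price:
$20 - $9.50 = $10.50

$10.50


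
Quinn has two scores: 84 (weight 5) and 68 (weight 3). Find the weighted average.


Weighted sum:
5 x 84 + 3 x 68 = 624
Total weight:
5 + 3 = 8
Weighted average:
624 / 8 = 78

78


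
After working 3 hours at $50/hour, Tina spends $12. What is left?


Calculate earnings:
3 x $50 = $150
Subtract spending:
$150 - $12 = $138

$138


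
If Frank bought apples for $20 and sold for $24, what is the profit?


Selling price = $24
Cost price = $20
Profit = selling price - cost price:
Profit = $24 - $20 = $4

$4


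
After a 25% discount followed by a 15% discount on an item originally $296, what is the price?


First discount:
25% of $296 = $74
Price after first discount:
$296 - $74 = $222
Second discount:
15% of $222 = $33.30
Final price:
$222 - $33.30 = $188.70

$188.70


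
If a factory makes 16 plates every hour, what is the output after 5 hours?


Production rate: 16 plates per hour
Time: 5 hours
Total: 16 x 5 = 80 plates

80 plates


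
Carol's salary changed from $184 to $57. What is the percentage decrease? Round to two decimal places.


Find the absolute change:
|57 - 184| = 127
Divide by original and multiply by 100:
127 / 184 x 100 = 69.0217...% ≈ 69.02%

69.02%


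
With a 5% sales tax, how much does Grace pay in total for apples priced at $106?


Calculate the tax:
5% of $106 = $5.30
Add tax to price:
$106 + $5.30 = $111.30

$111.30


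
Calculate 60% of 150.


Convert percentage to decimal:
60% = 0.6
Multiply:
150 x 0.6 = 90

90


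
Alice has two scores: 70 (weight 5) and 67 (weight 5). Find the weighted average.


Weighted sum:
5 x 70 + 5 x 67 = 685
Total weight:
5 + 5 = 10
Weighted average:
685 / 10 = 68.5

68.5


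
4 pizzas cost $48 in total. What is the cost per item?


Total cost: $48
Number of items: 4
Unit price: $48 / 4 = $12

$12


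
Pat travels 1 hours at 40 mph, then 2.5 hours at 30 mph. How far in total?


Leg 1 distance:
40 x 1 = 40 miles
Leg 2 distance:
30 x 2.5 = 75 miles
Total distance:
40 + 75 = 115 miles

115 miles


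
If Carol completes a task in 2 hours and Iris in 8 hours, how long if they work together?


Carol's rate: 1/2 of the job per hour
Iris's rate: 1/8 of the job per hour
Combined rate: 1/2 + 1/8 = 5/8 per hour
Time = 1 / (5/8) = 8/5 = 1.6 hours

1.6 hours


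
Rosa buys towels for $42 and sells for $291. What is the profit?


Selling price = $291
Cost price = $42
Profit = selling price - cost price:
Profit = $291 - $42 = $249

$249


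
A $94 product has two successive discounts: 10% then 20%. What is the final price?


First discount:
10% of $94 = $9.40
Price after first discount:
$94 - $9.40 = $84.60
Second discount:
20% of $84.60 = $16.92
Final price:
$84.60 - $16.92 = $67.68

$67.68


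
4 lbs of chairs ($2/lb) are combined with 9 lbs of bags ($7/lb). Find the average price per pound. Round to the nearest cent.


Cost of chairs:
4 x $2 = $8
Cost of bags:
9 x $7 = $63
Total cost: $8 + $63 = $71
Total weight: 13 lbs
Average: $71 / 13 = $5.4615... ≈ $5.46/lb

$5.46/lb


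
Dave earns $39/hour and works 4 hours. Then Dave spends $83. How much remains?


Calculate earnings:
4 x $39 = $156
Subtract spending:
$156 - $83 = $73

$73


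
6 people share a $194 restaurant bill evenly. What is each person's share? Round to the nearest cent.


Total bill: $194
Number of people: 6
Each pays: $194 / 6 = $32.3333... ≈ $32.33

$32.33


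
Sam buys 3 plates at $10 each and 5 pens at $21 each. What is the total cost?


Cost of plates:
3 x $10 = $30
Cost of pens:
5 x $21 = $105
Add both:
$30 + $105 = $135

$135


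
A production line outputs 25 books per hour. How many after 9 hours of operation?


Production rate: 25 books per hour
Time: 9 hours
Total: 25 x 9 = 225 books

225 books


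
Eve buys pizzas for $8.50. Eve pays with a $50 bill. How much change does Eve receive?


Start with the amount paid:
$50
Subtract the price:
$50 - $8.50 = $41.50

$41.50


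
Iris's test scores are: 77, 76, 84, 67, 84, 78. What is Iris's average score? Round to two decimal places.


Add the scores:
77 + 76 + 84 + 67 + 84 + 78 = 466
Divide by the number of tests:
466 / 6 = 77.6666... ≈ 77.67

77.67


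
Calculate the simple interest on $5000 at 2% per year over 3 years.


Use the formula I = P x R x T / 100
P x R x T = 5000 x 2 x 3 = 30000
I = 30000 / 100 = $300

$300


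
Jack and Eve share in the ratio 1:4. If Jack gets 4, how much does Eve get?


Find the multiplier:
4 / 1 = 4
Apply to Eve's share:
4 x 4 = 16

16


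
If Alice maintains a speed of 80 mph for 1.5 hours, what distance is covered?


Use the formula: distance = speed x time
Speed = 80 mph, Time = 1.5 hours
80 x 1.5 = 120 miles

120 miles


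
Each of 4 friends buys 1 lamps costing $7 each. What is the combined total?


Cost per person:
1 x $7 = $7
Group total:
4 x $7 = $28

$28


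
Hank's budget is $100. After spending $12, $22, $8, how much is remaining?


Add up expenses:
$12 + $22 + $8 = $42
Subtract from budget:
$100 - $42 = $58

$58


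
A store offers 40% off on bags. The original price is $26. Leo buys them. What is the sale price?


Calculate the discount amount:
40% of $26 = $10.40
Subtract from original:
$26 - $10.40 = $15.60

$15.60


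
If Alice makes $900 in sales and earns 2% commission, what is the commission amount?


Convert rate to decimal:
2% = 0.02
Multiply by sales:
$900 x 0.02 = $18

$18


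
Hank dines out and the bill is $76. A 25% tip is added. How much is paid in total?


Calculate the tip:
25% of $76 = $19
Add tip to meal cost:
$76 + $19 = $95

$95


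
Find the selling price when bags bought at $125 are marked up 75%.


Calculate the markup amount:
75% of $125 = $93.75
Add to cost:
$125 + $93.75 = $218.75

$218.75


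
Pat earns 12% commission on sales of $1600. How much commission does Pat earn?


Convert rate to decimal:
12% = 0.12
Multiply by sales:
$1600 x 0.12 = $192

$192


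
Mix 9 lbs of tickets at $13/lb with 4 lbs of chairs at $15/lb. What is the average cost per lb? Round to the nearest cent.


Cost of tickets:
9 x $13 = $117
Cost of chairs:
4 x $15 = $60
Total cost: $117 + $60 = $177
Total weight: 13 lbs
Average: $177 / 13 = $13.6153... ≈ $13.62/lb

$13.62/lb


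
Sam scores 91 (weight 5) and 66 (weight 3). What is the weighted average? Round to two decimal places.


Weighted sum:
5 x 91 + 3 x 66 = 653
Total weight:
5 + 3 = 8
Weighted average:
653 / 8 = 81.625 ≈ 81.63

81.63


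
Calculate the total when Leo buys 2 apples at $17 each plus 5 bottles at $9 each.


Cost of apples:
2 x $17 = $34
Cost of bottles:
5 x $9 = $45
Add both:
$34 + $45 = $79

$79


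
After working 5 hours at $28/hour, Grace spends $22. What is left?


Calculate earnings:
5 x $28 = $140
Subtract spending:
$140 - $22 = $118

$118


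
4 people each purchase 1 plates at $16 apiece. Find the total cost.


Cost per person:
1 x $16 = $16
Group total:
4 x $16 = $64

$64


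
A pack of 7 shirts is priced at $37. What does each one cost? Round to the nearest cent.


Total cost: $37
Number of items: 7
Unit price: $37 / 7 = $5.2857... ≈ $5.29

$5.29


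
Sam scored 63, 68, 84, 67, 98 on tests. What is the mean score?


Add the scores:
63 + 68 + 84 + 67 + 98 = 380
Divide by the number of tests:
380 / 5 = 76

76


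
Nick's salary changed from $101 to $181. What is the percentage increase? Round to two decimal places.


Find the absolute change:
|181 - 101| = 80
Divide by original and multiply by 100:
80 / 101 x 100 = 79.2079...% ≈ 79.21%

79.21%


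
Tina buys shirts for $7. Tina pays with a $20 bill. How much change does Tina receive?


Start with the amount paid:
$20
Subtract the price:
$20 - $7 = $13

$13


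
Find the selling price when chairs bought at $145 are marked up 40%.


Calculate the markup amount:
40% of $145 = $58
Add to cost:
$145 + $58 = $203

$203


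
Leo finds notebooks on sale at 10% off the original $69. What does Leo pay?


Calculate the discount amount:
10% of $69 = $6.90
Subtract from original:
$69 - $6.90 = $62.10

$62.10


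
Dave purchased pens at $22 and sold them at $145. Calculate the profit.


Selling price = $145
Cost price = $22
Profit = selling price - cost price:
Profit = $145 - $22 = $123

$123


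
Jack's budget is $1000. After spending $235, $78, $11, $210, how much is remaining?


Add up expenses:
$235 + $78 + $11 + $210 = $534
Subtract from budget:
$1000 - $534 = $466

$466


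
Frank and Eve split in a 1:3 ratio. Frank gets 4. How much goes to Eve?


Find the multiplier:
4 / 1 = 4
Apply to Eve's share:
3 x 4 = 12

12


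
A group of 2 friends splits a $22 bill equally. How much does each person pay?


Total bill: $22
Number of people: 2
Each pays: $22 / 2 = $11

$11


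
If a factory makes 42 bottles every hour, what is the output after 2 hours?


Production rate: 42 bottles per hour
Time: 2 hours
Total: 42 x 2 = 84 bottles

84 bottles


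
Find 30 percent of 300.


Convert percentage to decimal:
30% = 0.3
Multiply:
300 x 0.3 = 90

90


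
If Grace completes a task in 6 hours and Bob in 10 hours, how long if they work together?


Grace's rate: 1/6 of the job per hour
Bob's rate: 1/10 of the job per hour
Combined rate: 1/6 + 1/10 = 4/15 per hour
Time = 1 / (4/15) = 15/4 = 3.75 hours

3.75 hours


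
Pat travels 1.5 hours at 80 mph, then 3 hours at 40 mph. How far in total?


Leg 1 distance:
80 x 1.5 = 120 miles
Leg 2 distance:
40 x 3 = 120 miles
Total distance:
120 + 120 = 240 miles

240 miles


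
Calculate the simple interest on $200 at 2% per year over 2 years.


Use the formula I = P x R x T / 100
P x R x T = 200 x 2 x 2 = 800
I = 800 / 100 = $8

$8


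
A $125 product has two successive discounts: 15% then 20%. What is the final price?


First discount:
15% of $125 = $18.75
Price after first discount:
$125 - $18.75 = $106.25
Second discount:
20% of $106.25 = $21.25
Final price:
$106.25 - $21.25 = $85

$85


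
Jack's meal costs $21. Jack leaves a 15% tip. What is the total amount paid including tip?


Calculate the tip:
15% of $21 = $3.15
Add tip to meal cost:
$21 + $3.15 = $24.15

$24.15


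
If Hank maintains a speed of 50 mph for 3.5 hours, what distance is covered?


Use the formula: distance = speed x time
Speed = 50 mph, Time = 3.5 hours
50 x 3.5 = 175 miles

175 miles


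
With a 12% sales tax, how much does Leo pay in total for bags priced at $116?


Calculate the tax:
12% of $116 = $13.92
Add tax to price:
$116 + $13.92 = $129.92

$129.92


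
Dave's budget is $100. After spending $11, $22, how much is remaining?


Add up expenses:
$11 + $22 = $33
Subtract from budget:
$100 - $33 = $67

$67


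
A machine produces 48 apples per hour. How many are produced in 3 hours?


Production rate: 48 apples per hour
Time: 3 hours
Total: 48 x 3 = 144 apples

144 apples


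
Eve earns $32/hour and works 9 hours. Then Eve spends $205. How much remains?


Calculate earnings:
9 x $32 = $288
Subtract spending:
$288 - $205 = $83

$83


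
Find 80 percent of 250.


Convert percentage to decimal:
80% = 0.8
Multiply:
250 x 0.8 = 200

200


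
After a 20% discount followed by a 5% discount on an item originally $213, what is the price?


First discount:
20% of $213 = $42.60
Price after first discount:
$213 - $42.60 = $170.40
Second discount:
5% of $170.40 = $8.52
Final price:
$170.40 - $8.52 = $161.88

$161.88


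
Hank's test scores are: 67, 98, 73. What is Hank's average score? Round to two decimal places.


Add the scores:
67 + 98 + 73 = 238
Divide by the number of tests:
238 / 3 = 79.3333... ≈ 79.33

79.33


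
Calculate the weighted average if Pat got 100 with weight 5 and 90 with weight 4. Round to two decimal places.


Weighted sum:
5 x 100 + 4 x 90 = 860
Total weight:
5 + 4 = 9
Weighted average:
860 / 9 = 95.5555... ≈ 95.56

95.56


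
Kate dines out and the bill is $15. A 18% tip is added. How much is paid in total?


Calculate the tip:
18% of $15 = $2.70
Add tip to meal cost:
$15 + $2.70 = $17.70

$17.70


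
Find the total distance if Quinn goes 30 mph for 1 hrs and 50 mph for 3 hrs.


Leg 1 distance:
30 x 1 = 30 miles
Leg 2 distance:
50 x 3 = 150 miles
Total distance:
30 + 150 = 180 miles

180 miles


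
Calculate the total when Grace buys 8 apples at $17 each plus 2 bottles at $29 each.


Cost of apples:
8 x $17 = $136
Cost of bottles:
2 x $29 = $58
Add both:
$136 + $58 = $194

$194


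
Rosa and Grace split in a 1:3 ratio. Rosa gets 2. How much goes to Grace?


Find the multiplier:
2 / 1 = 2
Apply to Grace's share:
3 x 2 = 6

6


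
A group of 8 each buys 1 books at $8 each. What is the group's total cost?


Cost per person:
1 x $8 = $8
Group total:
8 x $8 = $64

$64


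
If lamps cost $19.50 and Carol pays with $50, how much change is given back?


Start with the amount paid:
$50
Subtract the price:
$50 - $19.50 = $30.50

$30.50


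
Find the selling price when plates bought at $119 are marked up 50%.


Calculate the markup amount:
50% of $119 = $59.50
Add to cost:
$119 + $59.50 = $178.50

$178.50


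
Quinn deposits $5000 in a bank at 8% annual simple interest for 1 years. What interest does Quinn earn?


Use the formula I = P x R x T / 100
P x R x T = 5000 x 8 x 1 = 40000
I = 40000 / 100 = $400

$400


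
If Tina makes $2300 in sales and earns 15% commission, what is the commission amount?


Convert rate to decimal:
15% = 0.15
Multiply by sales:
$2300 x 0.15 = $345

$345


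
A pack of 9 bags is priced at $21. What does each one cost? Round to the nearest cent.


Total cost: $21
Number of items: 9
Unit price: $21 / 9 = $2.3333... ≈ $2.33

$2.33


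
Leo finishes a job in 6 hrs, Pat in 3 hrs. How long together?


Leo's rate: 1/6 of the job per hour
Pat's rate: 1/3 of the job per hour
Combined rate: 1/6 + 1/3 = 1/2 per hour
Time = 1 / (1/2) = 2 hours

2 hours


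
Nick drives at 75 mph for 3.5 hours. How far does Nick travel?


Use the formula: distance = speed x time
Speed = 75 mph, Time = 3.5 hours
75 x 3.5 = 262.5 miles

262.5 miles


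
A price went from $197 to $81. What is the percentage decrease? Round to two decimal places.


Find the absolute change:
|81 - 197| = 116
Divide by original and multiply by 100:
116 / 197 x 100 = 58.8832...% ≈ 58.88%

58.88%


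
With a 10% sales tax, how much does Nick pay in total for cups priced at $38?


Calculate the tax:
10% of $38 = $3.80
Add tax to price:
$38 + $3.80 = $41.80

$41.80


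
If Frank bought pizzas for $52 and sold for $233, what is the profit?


Selling price = $233
Cost price = $52
Profit = selling price - cost price:
Profit = $233 - $52 = $181

$181


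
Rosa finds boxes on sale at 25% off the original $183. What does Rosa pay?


Calculate the discount amount:
25% of $183 = $45.75
Subtract from original:
$183 - $45.75 = $137.25

$137.25


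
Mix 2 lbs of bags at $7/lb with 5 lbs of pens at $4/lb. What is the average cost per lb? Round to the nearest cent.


Cost of bags:
2 x $7 = $14
Cost of pens:
5 x $4 = $20
Total cost: $14 + $20 = $34
Total weight: 7 lbs
Average: $34 / 7 = $4.8571... ≈ $4.86/lb

$4.86/lb


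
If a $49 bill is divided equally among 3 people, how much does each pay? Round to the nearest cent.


Total bill: $49
Number of people: 3
Each pays: $49 / 3 = $16.3333... ≈ $16.33

$16.33


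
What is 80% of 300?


Convert percentage to decimal:
80% = 0.8
Multiply:
300 x 0.8 = 240

240


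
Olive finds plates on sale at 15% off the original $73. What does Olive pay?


Calculate the discount amount:
15% of $73 = $10.95
Subtract from original:
$73 - $10.95 = $62.05

$62.05


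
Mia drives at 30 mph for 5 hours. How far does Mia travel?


Use the formula: distance = speed x time
Speed = 30 mph, Time = 5 hours
30 x 5 = 150 miles

150 miles


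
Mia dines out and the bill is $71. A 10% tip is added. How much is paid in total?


Calculate the tip:
10% of $71 = $7.10
Add tip to meal cost:
$71 + $7.10 = $78.10

$78.10


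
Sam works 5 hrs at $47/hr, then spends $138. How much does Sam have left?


Calculate earnings:
5 x $47 = $235
Subtract spending:
$235 - $138 = $97

$97


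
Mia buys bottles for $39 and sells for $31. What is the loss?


Selling price = $31
Cost price = $39
Loss = cost price - selling price:
Loss = $39 - $31 = $8

$8


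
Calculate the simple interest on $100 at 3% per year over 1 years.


Use the formula I = P x R x T / 100
P x R x T = 100 x 3 x 1 = 300
I = 300 / 100 = $3

$3


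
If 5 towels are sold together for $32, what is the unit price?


Total cost: $32
Number of items: 5
Unit price: $32 / 5 = $6.40

$6.40


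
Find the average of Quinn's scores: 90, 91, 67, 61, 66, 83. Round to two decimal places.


Add the scores:
90 + 91 + 67 + 61 + 66 + 83 = 458
Divide by the number of tests:
458 / 6 = 76.3333... ≈ 76.33

76.33


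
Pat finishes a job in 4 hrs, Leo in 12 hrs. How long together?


Pat's rate: 1/4 of the job per hour
Leo's rate: 1/12 of the job per hour
Combined rate: 1/4 + 1/12 = 1/3 per hour
Time = 1 / (1/3) = 3 hours

3 hours


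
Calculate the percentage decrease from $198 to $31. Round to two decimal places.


Find the absolute change:
|31 - 198| = 167
Divide by original and multiply by 100:
167 / 198 x 100 = 84.3434...% ≈ 84.34%

84.34%


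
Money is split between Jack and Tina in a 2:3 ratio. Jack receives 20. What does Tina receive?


Find the multiplier:
20 / 2 = 10
Apply to Tina's share:
3 x 10 = 30

30


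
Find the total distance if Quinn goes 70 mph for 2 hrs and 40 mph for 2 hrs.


Leg 1 distance:
70 x 2 = 140 miles
Leg 2 distance:
40 x 2 = 80 miles
Total distance:
140 + 80 = 220 miles

220 miles
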